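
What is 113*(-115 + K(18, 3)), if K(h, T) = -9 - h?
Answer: -16046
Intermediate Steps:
113*(-115 + K(18, 3)) = 113*(-115 + (-9 - 1*18)) = 113*(-115 + (-9 - 18)) = 113*(-115 - 27) = 113*(-142) = -16046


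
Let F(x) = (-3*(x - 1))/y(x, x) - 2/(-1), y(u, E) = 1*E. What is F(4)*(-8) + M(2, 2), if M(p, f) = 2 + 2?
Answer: 6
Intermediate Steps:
y(u, E) = E
M(p, f) = 4
F(x) = 2 + (3 - 3*x)/x (F(x) = (-3*(x - 1))/x - 2/(-1) = (-3*(-1 + x))/x - 2*(-1) = (3 - 3*x)/x + 2 = 2 + (3 - 3*x)/x)
F(4)*(-8) + M(2, 2) = ((3 - 1*4)/4)*(-8) + 4 = ((3 - 4)/4)*(-8) + 4 = ((¼)*(-1))*(-8) + 4 = -¼*(-8) + 4 = 2 + 4 = 6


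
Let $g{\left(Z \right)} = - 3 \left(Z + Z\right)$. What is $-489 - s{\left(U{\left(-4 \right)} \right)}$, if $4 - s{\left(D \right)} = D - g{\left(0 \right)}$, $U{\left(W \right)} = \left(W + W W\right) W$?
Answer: $-541$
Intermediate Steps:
$g{\left(Z \right)} = - 6 Z$ ($g{\left(Z \right)} = - 3 \cdot 2 Z = - 6 Z$)
$U{\left(W \right)} = W \left(W + W^{2}\right)$ ($U{\left(W \right)} = \left(W + W^{2}\right) W = W \left(W + W^{2}\right)$)
$s{\left(D \right)} = 4 - D$ ($s{\left(D \right)} = 4 - \left(D - \left(-6\right) 0\right) = 4 - \left(D - 0\right) = 4 - \left(D + 0\right) = 4 - D$)
$-489 - s{\left(U{\left(-4 \right)} \right)} = -489 - \left(4 - \left(-4\right)^{2} \left(1 - 4\right)\right) = -489 - \left(4 - 16 \left(-3\right)\right) = -489 - \left(4 - -48\right) = -489 - \left(4 + 48\right) = -489 - 52 = -541$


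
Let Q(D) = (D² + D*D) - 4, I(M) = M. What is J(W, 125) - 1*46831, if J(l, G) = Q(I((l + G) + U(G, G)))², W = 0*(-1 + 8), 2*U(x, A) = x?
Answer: 19772953365/4 ≈ 4.9432e+9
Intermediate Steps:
U(x, A) = x/2
W = 0 (W = 0*7 = 0)
Q(D) = -4 + 2*D² (Q(D) = (D² + D²) - 4 = 2*D² - 4 = -4 + 2*D²)
J(l, G) = (-4 + 2*(l + 3*G/2)²)² (J(l, G) = (-4 + 2*((l + G) + G/2)²)² = (-4 + 2*((G + l) + G/2)²)² = (-4 + 2*(l + 3*G/2)²)²)
J(W, 125) - 1*46831 = (-8 + (2*0 + 3*125)²)²/4 - 1*46831 = (-8 + (0 + 375)²)²/4 - 46831 = (-8 + 375²)²/4 - 46831 = (-8 + 140625)²/4 - 46831 = (¼)*140617² - 46831 = (¼)*19773140689 - 46831 = 19773140689/4 - 46831 = 19772953365/4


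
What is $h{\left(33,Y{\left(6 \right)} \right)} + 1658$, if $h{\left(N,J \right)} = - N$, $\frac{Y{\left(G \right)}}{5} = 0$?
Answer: $1625$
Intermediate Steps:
$Y{\left(G \right)} = 0$ ($Y{\left(G \right)} = 5 \cdot 0 = 0$)
$h{\left(33,Y{\left(6 \right)} \right)} + 1658 = \left(-1\right) 33 + 1658 = -33 + 1658 = 1625$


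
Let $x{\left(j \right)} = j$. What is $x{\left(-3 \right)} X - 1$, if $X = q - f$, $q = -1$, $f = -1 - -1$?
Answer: $2$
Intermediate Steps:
$f = 0$ ($f = -1 + 1 = 0$)
$X = -1$ ($X = -1 - 0 = -1 + 0 = -1$)
$x{\left(-3 \right)} X - 1 = \left(-3\right) \left(-1\right) - 1 = 3 - 1 = 2$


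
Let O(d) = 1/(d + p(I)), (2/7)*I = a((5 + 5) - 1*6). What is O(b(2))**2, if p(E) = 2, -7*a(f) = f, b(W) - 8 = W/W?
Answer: 1/121 ≈ 0.0082645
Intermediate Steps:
b(W) = 9 (b(W) = 8 + W/W = 8 + 1 = 9)
a(f) = -f/7
I = -2 (I = 7*(-((5 + 5) - 1*6)/7)/2 = 7*(-(10 - 6)/7)/2 = 7*(-1/7*4)/2 = (7/2)*(-4/7) = -2)
O(d) = 1/(2 + d) (O(d) = 1/(d + 2) = 1/(2 + d))
O(b(2))**2 = (1/(2 + 9))**2 = (1/11)**2 = 1/121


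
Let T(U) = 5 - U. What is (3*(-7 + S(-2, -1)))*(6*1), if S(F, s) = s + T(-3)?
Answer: 0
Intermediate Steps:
S(F, s) = 8 + s (S(F, s) = s + (5 - 1*(-3)) = s + (5 + 3) = s + 8 = 8 + s)
(3*(-7 + S(-2, -1)))*(6*1) = (3*(-7 + (8 - 1)))*(6*1) = (3*(-7 + 7))*6 = (3*0)*6 = 0*6 = 0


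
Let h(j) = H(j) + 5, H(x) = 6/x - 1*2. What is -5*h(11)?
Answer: -195/11 ≈ -17.727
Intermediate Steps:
H(x) = -2 + 6/x (H(x) = 6/x - 2 = -2 + 6/x)
h(j) = 3 + 6/j (h(j) = (-2 + 6/j) + 5 = 3 + 6/j)
-5*h(11) = -5*(3 + 6/11) = -5*39/11 = -195/11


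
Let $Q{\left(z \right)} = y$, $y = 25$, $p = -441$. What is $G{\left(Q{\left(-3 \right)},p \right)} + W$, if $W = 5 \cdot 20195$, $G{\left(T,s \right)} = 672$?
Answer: $101647$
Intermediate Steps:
$Q{\left(z \right)} = 25$
$W = 100975$
$G{\left(Q{\left(-3 \right)},p \right)} + W = 672 + 100975 = 101647$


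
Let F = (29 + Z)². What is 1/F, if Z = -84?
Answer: 1/3025 ≈ 0.00033058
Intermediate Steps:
F = 3025 (F = (29 - 84)² = (-55)² = 3025)
1/F = 1/3025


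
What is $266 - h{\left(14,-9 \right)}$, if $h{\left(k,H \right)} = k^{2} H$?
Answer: $2030$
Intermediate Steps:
$h{\left(k,H \right)} = H k^{2}$
$266 - h{\left(14,-9 \right)} = 266 - - 9 \cdot 14^{2} = 266 - \left(-9\right) 196 = 266 - -1764 = 266 + 1764 = 2030$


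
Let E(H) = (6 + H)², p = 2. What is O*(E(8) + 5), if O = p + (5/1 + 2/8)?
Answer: 5829/4 ≈ 1457.3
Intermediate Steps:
O = 29/4 (O = 2 + (5/1 + 2/8) = 2 + (5*1 + 2*(⅛)) = 2 + (5 + ¼) = 2 + 21/4 = 29/4 ≈ 7.2500)
O*(E(8) + 5) = 29*((6 + 8)² + 5)/4 = 29*(14² + 5)/4 = 29*(196 + 5)/4 = (29/4)*201 = 5829/4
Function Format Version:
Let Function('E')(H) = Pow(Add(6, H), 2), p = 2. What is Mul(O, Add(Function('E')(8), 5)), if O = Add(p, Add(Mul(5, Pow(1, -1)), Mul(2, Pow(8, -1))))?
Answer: Rational(5829, 4) ≈ 1457.3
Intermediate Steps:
O = Rational(29, 4) (O = Add(2, Add(Mul(5, Pow(1, -1)), Mul(2, Pow(8, -1)))) = Add(2, Add(Mul(5, 1), Mul(2, Rational(1, 8)))) = Add(2, Add(5, Rational(1, 4))) = Add(2, Rational(21, 4)) = Rational(29, 4) ≈ 7.2500)
Mul(O, Add(Function('E')(8), 5)) = Mul(Rational(29, 4), Add(Pow(Add(6, 8), 2), 5)) = Mul(Rational(29, 4), Add(Pow(14, 2), 5)) = Mul(Rational(29, 4), Add(196, 5)) = Mul(Rational(29, 4), 201) = Rational(5829, 4)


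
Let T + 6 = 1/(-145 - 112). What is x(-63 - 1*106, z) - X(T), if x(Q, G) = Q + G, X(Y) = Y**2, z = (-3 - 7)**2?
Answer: -6938230/66049 ≈ -105.05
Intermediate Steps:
z = 100 (z = (-10)**2 = 100)
T = -1543/257 (T = -6 + 1/(-145 - 112) = -6 + 1/(-257) = -6 - 1/257 = -1543/257 ≈ -6.0039)
x(Q, G) = G + Q
x(-63 - 1*106, z) - X(T) = (100 + (-63 - 1*106)) - (-1543/257)**2 = (100 + (-63 - 106)) - 1*2380849/66049 = (100 - 169) - 2380849/66049 = -69 - 2380849/66049 = -6938230/66049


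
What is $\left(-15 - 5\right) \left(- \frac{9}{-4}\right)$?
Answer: $-45$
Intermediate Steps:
$\left(-15 - 5\right) \left(- \frac{9}{-4}\right) = - 20 \left(\left(-9\right) \left(- \frac{1}{4}\right)\right) = \left(-20\right) \frac{9}{4} = -45$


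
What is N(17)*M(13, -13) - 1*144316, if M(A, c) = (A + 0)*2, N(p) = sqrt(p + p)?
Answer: -144316 + 26*sqrt(34) ≈ -1.4416e+5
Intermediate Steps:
N(p) = sqrt(2)*sqrt(p) (N(p) = sqrt(2*p) = sqrt(2)*sqrt(p))
M(A, c) = 2*A (M(A, c) = A*2 = 2*A)
N(17)*M(13, -13) - 1*144316 = (sqrt(2)*sqrt(17))*(2*13) - 1*144316 = sqrt(34)*26 - 144316 = 26*sqrt(34) - 144316 = -144316 + 26*sqrt(34)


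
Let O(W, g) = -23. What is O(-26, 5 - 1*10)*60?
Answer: -1380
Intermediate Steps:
O(-26, 5 - 1*10)*60 = -23*60 = -1380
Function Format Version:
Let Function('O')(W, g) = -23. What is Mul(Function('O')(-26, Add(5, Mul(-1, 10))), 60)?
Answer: -1380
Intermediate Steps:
Mul(Function('O')(-26, Add(5, Mul(-1, 10))), 60) = Mul(-23, 60) = -1380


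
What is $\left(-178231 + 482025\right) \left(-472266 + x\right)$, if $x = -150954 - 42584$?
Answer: $-202267260376$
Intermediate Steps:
$x = -193538$
$\left(-178231 + 482025\right) \left(-472266 + x\right) = \left(-178231 + 482025\right) \left(-472266 - 193538\right) = 303794 \left(-665804\right) = -202267260376$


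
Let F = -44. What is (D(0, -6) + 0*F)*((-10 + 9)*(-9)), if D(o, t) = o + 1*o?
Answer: 0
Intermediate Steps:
D(o, t) = 2*o (D(o, t) = o + o = 2*o)
(D(0, -6) + 0*F)*((-10 + 9)*(-9)) = (2*0 + 0*(-44))*((-10 + 9)*(-9)) = (0 + 0)*(-1*(-9)) = 0*9 = 0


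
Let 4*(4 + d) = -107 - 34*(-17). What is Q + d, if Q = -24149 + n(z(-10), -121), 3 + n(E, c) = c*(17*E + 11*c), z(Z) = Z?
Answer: 630331/4 ≈ 1.5758e+5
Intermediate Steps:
d = 455/4 (d = -4 + (-107 - 34*(-17))/4 = -4 + (-107 + 578)/4 = -4 + (¼)*471 = -4 + 471/4 = 455/4 ≈ 113.75)
n(E, c) = -3 + c*(11*c + 17*E) (n(E, c) = -3 + c*(17*E + 11*c) = -3 + c*(11*c + 17*E))
Q = 157469 (Q = -24149 + (-3 + 11*(-121)² + 17*(-10)*(-121)) = -24149 + (-3 + 11*14641 + 20570) = -24149 + (-3 + 161051 + 20570) = -24149 + 181618 = 157469)
Q + d = 157469 + 455/4 = 630331/4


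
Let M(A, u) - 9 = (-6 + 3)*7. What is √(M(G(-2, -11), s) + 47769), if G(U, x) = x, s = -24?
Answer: √47757 ≈ 218.53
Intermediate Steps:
M(A, u) = -12 (M(A, u) = 9 + (-6 + 3)*7 = 9 - 3*7 = 9 - 21 = -12)
√(M(G(-2, -11), s) + 47769) = √(-12 + 47769) = √47757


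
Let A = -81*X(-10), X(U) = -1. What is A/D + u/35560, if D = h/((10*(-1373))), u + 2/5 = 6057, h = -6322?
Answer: 98964081563/562025800 ≈ 176.08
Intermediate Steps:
u = 30283/5 (u = -⅖ + 6057 = 30283/5 ≈ 6056.6)
A = 81 (A = -81*(-1) = 81)
D = 3161/6865 (D = -6322/(10*(-1373)) = -6322/(-13730) = -6322*(-1/13730) = 3161/6865 ≈ 0.46045)
A/D + u/35560 = 81/(3161/6865) + (30283/5)/35560 = 81*(6865/3161) + (30283/5)*(1/35560) = 556065/3161 + 30283/177800 = 98964081563/562025800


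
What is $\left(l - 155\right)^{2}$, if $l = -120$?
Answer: $75625$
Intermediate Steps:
$\left(l - 155\right)^{2} = \left(-120 - 155\right)^{2} = \left(-275\right)^{2} = 75625$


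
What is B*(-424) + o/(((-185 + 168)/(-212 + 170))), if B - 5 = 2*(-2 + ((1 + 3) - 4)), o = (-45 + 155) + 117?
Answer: 2326/17 ≈ 136.82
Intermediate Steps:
o = 227 (o = 110 + 117 = 227)
B = 1 (B = 5 + 2*(-2 + ((1 + 3) - 4)) = 5 + 2*(-2 + (4 - 4)) = 5 + 2*(-2 + 0) = 5 + 2*(-2) = 5 - 4 = 1)
B*(-424) + o/(((-185 + 168)/(-212 + 170))) = 1*(-424) + 227/(((-185 + 168)/(-212 + 170))) = -424 + 227/((-17/(-42))) = -424 + 227/((-17*(-1/42))) = -424 + 227/(17/42) = -424 + 227*(42/17) = -424 + 9534/17 = 2326/17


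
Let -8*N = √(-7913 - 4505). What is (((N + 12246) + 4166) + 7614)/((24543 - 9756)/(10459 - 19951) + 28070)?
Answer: 76018264/88808551 - 791*I*√12418/177617102 ≈ 0.85598 - 0.00049627*I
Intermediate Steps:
N = -I*√12418/8 (N = -√(-7913 - 4505)/8 = -I*√12418/8 ≈ -13.93*I)
(((N + 12246) + 4166) + 7614)/((24543 - 9756)/(10459 - 19951) + 28070) = (((-I*√12418/8 + 12246) + 4166) + 7614)/((24543 - 9756)/(10459 - 19951) + 28070) = (((12246 - I*√12418/8) + 4166) + 7614)/(14787/(-9492) + 28070) = ((16412 - I*√12418/8) + 7614)/(14787*(-1/9492) + 28070) = (24026 - I*√12418/8)/(-4929/3164 + 28070) = (24026 - I*√12418/8)/(88808551/3164) = (24026 - I*√12418/8)*(3164/88808551) = 76018264/88808551 - 791*I*√12418/177617102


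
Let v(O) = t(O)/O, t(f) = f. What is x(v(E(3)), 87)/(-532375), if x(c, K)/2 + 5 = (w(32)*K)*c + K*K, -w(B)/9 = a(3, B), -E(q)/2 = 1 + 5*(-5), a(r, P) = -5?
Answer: -22958/532375 ≈ -0.043124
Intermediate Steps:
E(q) = 48 (E(q) = -2*(1 + 5*(-5)) = -2*(1 - 25) = -2*(-24) = 48)
w(B) = 45 (w(B) = -9*(-5) = 45)
v(O) = 1 (v(O) = O/O = 1)
x(c, K) = -10 + 2*K² + 90*K*c (x(c, K) = -10 + 2*((45*K)*c + K*K) = -10 + 2*(45*K*c + K²) = -10 + 2*(K² + 45*K*c) = -10 + (2*K² + 90*K*c) = -10 + 2*K² + 90*K*c)
x(v(E(3)), 87)/(-532375) = (-10 + 2*87² + 90*87*1)/(-532375) = (-10 + 2*7569 + 7830)*(-1/532375) = (-10 + 15138 + 7830)*(-1/532375) = 22958*(-1/532375) = -22958/532375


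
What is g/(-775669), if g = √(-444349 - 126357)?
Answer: -I*√570706/775669 ≈ -0.00097393*I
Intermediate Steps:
g = I*√570706 (g = √(-570706) = I*√570706 ≈ 755.45*I)
g/(-775669) = (I*√570706)/(-775669) = (I*√570706)*(-1/775669) = -I*√570706/775669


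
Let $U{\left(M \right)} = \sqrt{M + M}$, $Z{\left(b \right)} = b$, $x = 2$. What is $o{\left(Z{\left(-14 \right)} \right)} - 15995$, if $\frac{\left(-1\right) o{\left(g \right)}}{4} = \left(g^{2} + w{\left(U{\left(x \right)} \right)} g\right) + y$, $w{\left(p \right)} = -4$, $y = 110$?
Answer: $-17443$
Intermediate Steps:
$U{\left(M \right)} = \sqrt{2} \sqrt{M}$ ($U{\left(M \right)} = \sqrt{2 M} = \sqrt{2} \sqrt{M}$)
$o{\left(g \right)} = -440 - 4 g^{2} + 16 g$ ($o{\left(g \right)} = - 4 \left(\left(g^{2} - 4 g\right) + 110\right) = - 4 \left(110 + g^{2} - 4 g\right) = -440 - 4 g^{2} + 16 g$)
$o{\left(Z{\left(-14 \right)} \right)} - 15995 = \left(-440 - 4 \left(-14\right)^{2} + 16 \left(-14\right)\right) - 15995 = \left(-440 - 784 - 224\right) + \left(-18811 + 2816\right) = \left(-440 - 784 - 224\right) - 15995 = -1448 - 15995 = -17443$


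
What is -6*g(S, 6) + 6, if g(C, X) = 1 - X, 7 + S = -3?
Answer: 36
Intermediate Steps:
S = -10 (S = -7 - 3 = -10)
-6*g(S, 6) + 6 = -6*(1 - 1*6) + 6 = -6*(1 - 6) + 6 = -6*(-5) + 6 = 30 + 6 = 36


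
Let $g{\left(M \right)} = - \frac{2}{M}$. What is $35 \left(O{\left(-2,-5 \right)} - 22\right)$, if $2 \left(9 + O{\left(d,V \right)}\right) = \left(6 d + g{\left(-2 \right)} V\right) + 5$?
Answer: $-1295$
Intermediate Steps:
$O{\left(d,V \right)} = - \frac{13}{2} + \frac{V}{2} + 3 d$ ($O{\left(d,V \right)} = -9 + \frac{\left(6 d + - \frac{2}{-2} V\right) + 5}{2} = -9 + \frac{\left(6 d + \left(-2\right) \left(- \frac{1}{2}\right) V\right) + 5}{2} = -9 + \frac{\left(6 d + 1 V\right) + 5}{2} = -9 + \frac{\left(6 d + V\right) + 5}{2} = -9 + \frac{\left(V + 6 d\right) + 5}{2} = -9 + \frac{5 + V + 6 d}{2} = -9 + \left(\frac{5}{2} + \frac{V}{2} + 3 d\right) = - \frac{13}{2} + \frac{V}{2} + 3 d$)
$35 \left(O{\left(-2,-5 \right)} - 22\right) = 35 \left(\left(- \frac{13}{2} + \frac{1}{2} \left(-5\right) + 3 \left(-2\right)\right) - 22\right) = 35 \left(\left(- \frac{13}{2} - \frac{5}{2} - 6\right) - 22\right) = 35 \left(-15 - 22\right) = 35 \left(-37\right) = -1295$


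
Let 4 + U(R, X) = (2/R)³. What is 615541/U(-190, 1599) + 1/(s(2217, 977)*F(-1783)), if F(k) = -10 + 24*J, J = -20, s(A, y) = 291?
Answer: -25083932066651917/163004182530 ≈ -1.5389e+5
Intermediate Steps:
F(k) = -490 (F(k) = -10 + 24*(-20) = -10 - 480 = -490)
U(R, X) = -4 + 8/R³ (U(R, X) = -4 + (2/R)³ = -4 + 8/R³)
615541/U(-190, 1599) + 1/(s(2217, 977)*F(-1783)) = 615541/(-4 + 8/(-190)³) + 1/(291*(-490)) = 615541/(-4 + 8*(-1/6859000)) + (1/291)*(-1/490) = 615541/(-4 - 1/857375) - 1/142590 = 615541/(-3429501/857375) - 1/142590 = 615541*(-857375/3429501) - 1/142590 = -527749464875/3429501 - 1/142590 = -25083932066651917/163004182530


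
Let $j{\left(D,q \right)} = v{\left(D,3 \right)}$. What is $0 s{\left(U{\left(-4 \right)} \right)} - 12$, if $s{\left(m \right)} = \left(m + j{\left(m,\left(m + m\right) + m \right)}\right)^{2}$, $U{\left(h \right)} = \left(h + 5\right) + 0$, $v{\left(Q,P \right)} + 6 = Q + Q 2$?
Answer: $-12$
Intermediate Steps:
$v{\left(Q,P \right)} = -6 + 3 Q$ ($v{\left(Q,P \right)} = -6 + \left(Q + Q 2\right) = -6 + \left(Q + 2 Q\right) = -6 + 3 Q$)
$j{\left(D,q \right)} = -6 + 3 D$
$U{\left(h \right)} = 5 + h$ ($U{\left(h \right)} = \left(5 + h\right) + 0 = 5 + h$)
$s{\left(m \right)} = \left(-6 + 4 m\right)^{2}$ ($s{\left(m \right)} = \left(m + \left(-6 + 3 m\right)\right)^{2} = \left(-6 + 4 m\right)^{2}$)
$0 s{\left(U{\left(-4 \right)} \right)} - 12 = 0 \cdot 4 \left(-3 + 2 \left(5 - 4\right)\right)^{2} - 12 = 0 \cdot 4 \left(-3 + 2 \cdot 1\right)^{2} - 12 = 0 \cdot 4 \left(-3 + 2\right)^{2} - 12 = 0 \cdot 4 \left(-1\right)^{2} - 12 = 0 \cdot 4 \cdot 1 - 12 = 0 \cdot 4 - 12 = 0 - 12 = -12$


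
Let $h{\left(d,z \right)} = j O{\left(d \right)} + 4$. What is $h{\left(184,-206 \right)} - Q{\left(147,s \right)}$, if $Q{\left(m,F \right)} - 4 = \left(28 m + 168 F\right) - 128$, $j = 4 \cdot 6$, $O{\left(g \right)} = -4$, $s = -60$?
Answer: $5996$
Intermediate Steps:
$j = 24$
$h{\left(d,z \right)} = -92$ ($h{\left(d,z \right)} = 24 \left(-4\right) + 4 = -96 + 4 = -92$)
$Q{\left(m,F \right)} = -124 + 28 m + 168 F$ ($Q{\left(m,F \right)} = 4 - \left(128 - 168 F - 28 m\right) = 4 + \left(-128 + 28 m + 168 F\right) = -124 + 28 m + 168 F$)
$h{\left(184,-206 \right)} - Q{\left(147,s \right)} = -92 - \left(-124 + 28 \cdot 147 + 168 \left(-60\right)\right) = -92 - \left(-124 + 4116 - 10080\right) = -92 - -6088 = -92 + 6088 = 5996$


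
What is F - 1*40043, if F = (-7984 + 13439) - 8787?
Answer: -43375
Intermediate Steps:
F = -3332 (F = 5455 - 8787 = -3332)
F - 1*40043 = -3332 - 1*40043 = -3332 - 40043 = -43375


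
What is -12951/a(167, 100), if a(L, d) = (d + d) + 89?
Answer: -12951/289 ≈ -44.813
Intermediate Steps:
a(L, d) = 89 + 2*d (a(L, d) = 2*d + 89 = 89 + 2*d)
-12951/a(167, 100) = -12951/(89 + 2*100) = -12951/(89 + 200) = -12951/289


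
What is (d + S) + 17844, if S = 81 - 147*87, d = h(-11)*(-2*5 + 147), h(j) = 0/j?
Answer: 5136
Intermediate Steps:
h(j) = 0
d = 0 (d = 0*(-2*5 + 147) = 0*(-10 + 147) = 0*137 = 0)
S = -12708 (S = 81 - 12789 = -12708)
(d + S) + 17844 = (0 - 12708) + 17844 = -12708 + 17844 = 5136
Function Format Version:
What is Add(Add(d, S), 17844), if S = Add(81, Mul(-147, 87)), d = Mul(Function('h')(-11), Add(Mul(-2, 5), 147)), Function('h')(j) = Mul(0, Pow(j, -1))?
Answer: 5136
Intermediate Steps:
Function('h')(j) = 0
d = 0 (d = Mul(0, Add(Mul(-2, 5), 147)) = Mul(0, Add(-10, 147)) = Mul(0, 137) = 0)
S = -12708 (S = Add(81, -12789) = -12708)
Add(Add(d, S), 17844) = Add(Add(0, -12708), 17844) = Add(-12708, 17844) = 5136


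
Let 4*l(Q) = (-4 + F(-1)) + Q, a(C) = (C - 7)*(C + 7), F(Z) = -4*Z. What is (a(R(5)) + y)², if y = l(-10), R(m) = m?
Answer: 2809/4 ≈ 702.25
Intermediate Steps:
a(C) = (-7 + C)*(7 + C)
l(Q) = Q/4 (l(Q) = ((-4 - 4*(-1)) + Q)/4 = ((-4 + 4) + Q)/4 = (0 + Q)/4 = Q/4)
y = -5/2 (y = (¼)*(-10) = -5/2 ≈ -2.5000)
(a(R(5)) + y)² = ((-49 + 5²) - 5/2)² = ((-49 + 25) - 5/2)² = (-24 - 5/2)² = (-53/2)² = 2809/4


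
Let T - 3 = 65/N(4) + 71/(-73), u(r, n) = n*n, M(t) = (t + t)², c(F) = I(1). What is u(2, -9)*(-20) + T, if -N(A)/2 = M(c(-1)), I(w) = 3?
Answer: -8508809/5256 ≈ -1618.9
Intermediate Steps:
c(F) = 3
M(t) = 4*t² (M(t) = (2*t)² = 4*t²)
N(A) = -72 (N(A) = -8*3² = -8*9 = -2*36 = -72)
u(r, n) = n²
T = 5911/5256 (T = 3 + (65/(-72) + 71/(-73)) = 3 + (65*(-1/72) + 71*(-1/73)) = 3 + (-65/72 - 71/73) = 3 - 9857/5256 = 5911/5256 ≈ 1.1246)
u(2, -9)*(-20) + T = (-9)²*(-20) + 5911/5256 = 81*(-20) + 5911/5256 = -1620 + 5911/5256 = -8508809/5256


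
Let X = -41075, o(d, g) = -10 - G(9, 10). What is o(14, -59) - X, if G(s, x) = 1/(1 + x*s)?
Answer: 3736914/91 ≈ 41065.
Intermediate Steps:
G(s, x) = 1/(1 + s*x)
o(d, g) = -911/91 (o(d, g) = -10 - 1/(1 + 9*10) = -10 - 1/(1 + 90) = -10 - 1/91 = -911/91)
o(14, -59) - X = -911/91 - 1*(-41075) = -911/91 + 41075 = 3736914/91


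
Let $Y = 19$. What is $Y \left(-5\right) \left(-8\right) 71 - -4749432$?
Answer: $4803392$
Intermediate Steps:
$Y \left(-5\right) \left(-8\right) 71 - -4749432 = 19 \left(-5\right) \left(-8\right) 71 - -4749432 = \left(-95\right) \left(-8\right) 71 + 4749432 = 760 \cdot 71 + 4749432 = 53960 + 4749432 = 4803392$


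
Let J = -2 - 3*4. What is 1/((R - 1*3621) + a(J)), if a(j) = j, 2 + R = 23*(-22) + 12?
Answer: -1/4131 ≈ -0.00024207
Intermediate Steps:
R = -496 (R = -2 + (23*(-22) + 12) = -2 + (-506 + 12) = -2 - 494 = -496)
J = -14 (J = -2 - 12 = -14)
1/((R - 1*3621) + a(J)) = 1/((-496 - 1*3621) - 14) = 1/((-496 - 3621) - 14) = 1/(-4117 - 14) = 1/(-4131) = -1/4131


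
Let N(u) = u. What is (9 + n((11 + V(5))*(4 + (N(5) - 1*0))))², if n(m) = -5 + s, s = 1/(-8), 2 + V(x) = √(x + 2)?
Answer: 961/64 ≈ 15.016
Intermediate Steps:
V(x) = -2 + √(2 + x) (V(x) = -2 + √(x + 2) = -2 + √(2 + x))
s = -⅛ ≈ -0.12500
n(m) = -41/8 (n(m) = -5 - ⅛ = -41/8)
(9 + n((11 + V(5))*(4 + (N(5) - 1*0))))² = (9 - 41/8)² = (31/8)² = 961/64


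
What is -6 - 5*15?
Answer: -81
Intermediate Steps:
-6 - 5*15 = -6 - 75 = -81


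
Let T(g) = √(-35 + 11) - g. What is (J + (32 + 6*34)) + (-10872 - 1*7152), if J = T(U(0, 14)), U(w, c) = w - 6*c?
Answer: -17704 + 2*I*√6 ≈ -17704.0 + 4.899*I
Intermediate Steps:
U(w, c) = w - 6*c
T(g) = -g + 2*I*√6 (T(g) = √(-24) - g = 2*I*√6 - g = -g + 2*I*√6)
J = 84 + 2*I*√6 (J = -(0 - 6*14) + 2*I*√6 = -(0 - 84) + 2*I*√6 = -1*(-84) + 2*I*√6 = 84 + 2*I*√6 ≈ 84.0 + 4.899*I)
(J + (32 + 6*34)) + (-10872 - 1*7152) = ((84 + 2*I*√6) + (32 + 6*34)) + (-10872 - 1*7152) = ((84 + 2*I*√6) + (32 + 204)) + (-10872 - 7152) = ((84 + 2*I*√6) + 236) - 18024 = (320 + 2*I*√6) - 18024 = -17704 + 2*I*√6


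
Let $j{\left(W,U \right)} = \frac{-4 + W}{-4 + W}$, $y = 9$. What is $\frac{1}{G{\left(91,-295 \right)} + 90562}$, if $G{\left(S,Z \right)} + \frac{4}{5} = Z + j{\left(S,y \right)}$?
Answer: $\frac{5}{451336} \approx 1.1078 \cdot 10^{-5}$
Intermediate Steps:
$j{\left(W,U \right)} = 1$
$G{\left(S,Z \right)} = \frac{1}{5} + Z$ ($G{\left(S,Z \right)} = - \frac{4}{5} + \left(Z + 1\right) = - \frac{4}{5} + \left(1 + Z\right) = \frac{1}{5} + Z$)
$\frac{1}{G{\left(91,-295 \right)} + 90562} = \frac{1}{\left(\frac{1}{5} - 295\right) + 90562} = \frac{1}{- \frac{1474}{5} + 90562} = \frac{1}{\frac{451336}{5}} = \frac{5}{451336}$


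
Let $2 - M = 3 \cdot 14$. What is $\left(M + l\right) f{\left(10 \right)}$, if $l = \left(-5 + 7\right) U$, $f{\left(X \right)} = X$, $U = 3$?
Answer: $-340$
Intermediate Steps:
$M = -40$ ($M = 2 - 3 \cdot 14 = 2 - 42 = -40$)
$l = 6$ ($l = \left(-5 + 7\right) 3 = 2 \cdot 3 = 6$)
$\left(M + l\right) f{\left(10 \right)} = \left(-40 + 6\right) 10 = \left(-34\right) 10 = -340$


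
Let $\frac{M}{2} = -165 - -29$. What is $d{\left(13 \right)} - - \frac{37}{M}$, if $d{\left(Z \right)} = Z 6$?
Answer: $\frac{21179}{272} \approx 77.864$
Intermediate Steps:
$M = -272$ ($M = 2 \left(-165 - -29\right) = 2 \left(-165 + 29\right) = 2 \left(-136\right) = -272$)
$d{\left(Z \right)} = 6 Z$
$d{\left(13 \right)} - - \frac{37}{M} = 6 \cdot 13 - - \frac{37}{-272} = 78 - \left(-37\right) \left(- \frac{1}{272}\right) = 78 - \frac{37}{272} = \frac{21179}{272}$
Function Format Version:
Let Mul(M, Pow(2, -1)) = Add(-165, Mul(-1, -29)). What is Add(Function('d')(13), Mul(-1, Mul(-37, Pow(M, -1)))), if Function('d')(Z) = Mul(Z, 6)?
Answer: Rational(21179, 272) ≈ 77.864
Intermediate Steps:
M = -272 (M = Mul(2, Add(-165, Mul(-1, -29))) = Mul(2, Add(-165, 29)) = Mul(2, -136) = -272)
Function('d')(Z) = Mul(6, Z)
Add(Function('d')(13), Mul(-1, Mul(-37, Pow(M, -1)))) = Add(Mul(6, 13), Mul(-1, Mul(-37, Pow(-272, -1)))) = Add(78, Mul(-1, Mul(-37, Rational(-1, 272)))) = Add(78, Mul(-1, Rational(37, 272))) = Add(78, Rational(-37, 272)) = Rational(21179, 272)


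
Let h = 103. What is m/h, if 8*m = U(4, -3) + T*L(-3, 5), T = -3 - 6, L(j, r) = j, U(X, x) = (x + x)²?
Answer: 63/824 ≈ 0.076456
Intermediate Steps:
U(X, x) = 4*x² (U(X, x) = (2*x)² = 4*x²)
T = -9
m = 63/8 (m = (4*(-3)² - 9*(-3))/8 = (4*9 + 27)/8 = (36 + 27)/8 = (⅛)*63 = 63/8 ≈ 7.8750)
m/h = (63/8)/103 = (63/8)*(1/103) = 63/824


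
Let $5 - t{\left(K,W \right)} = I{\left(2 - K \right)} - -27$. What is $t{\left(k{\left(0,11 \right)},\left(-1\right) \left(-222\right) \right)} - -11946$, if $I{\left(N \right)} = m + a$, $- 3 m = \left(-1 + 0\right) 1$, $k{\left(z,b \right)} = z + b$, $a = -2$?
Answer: $\frac{35777}{3} \approx 11926.0$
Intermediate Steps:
$k{\left(z,b \right)} = b + z$
$m = \frac{1}{3}$ ($m = - \frac{\left(-1 + 0\right) 1}{3} = - \frac{\left(-1\right) 1}{3} = \left(- \frac{1}{3}\right) \left(-1\right) = \frac{1}{3} \approx 0.33333$)
$I{\left(N \right)} = - \frac{5}{3}$ ($I{\left(N \right)} = \frac{1}{3} - 2 = - \frac{5}{3}$)
$t{\left(K,W \right)} = - \frac{61}{3}$ ($t{\left(K,W \right)} = 5 - \left(- \frac{5}{3} - -27\right) = 5 - \left(- \frac{5}{3} + 27\right) = 5 - \frac{76}{3} = - \frac{61}{3}$)
$t{\left(k{\left(0,11 \right)},\left(-1\right) \left(-222\right) \right)} - -11946 = - \frac{61}{3} - -11946 = - \frac{61}{3} + 11946 = \frac{35777}{3}$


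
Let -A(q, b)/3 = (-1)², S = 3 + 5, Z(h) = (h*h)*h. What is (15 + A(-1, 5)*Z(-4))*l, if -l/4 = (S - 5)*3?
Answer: -7452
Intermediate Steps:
Z(h) = h³ (Z(h) = h²*h = h³)
S = 8
A(q, b) = -3 (A(q, b) = -3*(-1)² = -3*1 = -3)
l = -36 (l = -4*(8 - 5)*3 = -12*3 = -4*9 = -36)
(15 + A(-1, 5)*Z(-4))*l = (15 - 3*(-4)³)*(-36) = (15 - 3*(-64))*(-36) = (15 + 192)*(-36) = 207*(-36) = -7452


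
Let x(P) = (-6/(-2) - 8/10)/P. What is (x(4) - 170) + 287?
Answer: 2351/20 ≈ 117.55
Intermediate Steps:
x(P) = 11/(5*P) (x(P) = (-6*(-1/2) - 8*1/10)/P = (3 - 4/5)/P = 11/(5*P))
(x(4) - 170) + 287 = ((11/5)/4 - 170) + 287 = ((11/5)*(1/4) - 170) + 287 = (11/20 - 170) + 287 = -3389/20 + 287 = 2351/20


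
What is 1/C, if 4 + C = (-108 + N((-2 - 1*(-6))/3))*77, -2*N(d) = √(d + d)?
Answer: -12480/103827671 + 77*√6/207655342 ≈ -0.00011929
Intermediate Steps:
N(d) = -√2*√d/2 (N(d) = -√(d + d)/2 = -√2*√d/2)
C = -8320 - 77*√6/3 (C = -4 + (-108 - √2*√((-2 - 1*(-6))/3)/2)*77 = -4 + (-108 - √2*√((-2 + 6)*(⅓))/2)*77 = -4 + (-108 - √2*√(4*(⅓))/2)*77 = -4 + (-108 - √2*√(4/3)/2)*77 = -4 + (-108 - √2*2*√3/3/2)*77 = -4 + (-108 - √6/3)*77 = -4 + (-8316 - 77*√6/3) = -8320 - 77*√6/3 ≈ -8382.9)
1/C = 1/(-8320 - 77*√6/3)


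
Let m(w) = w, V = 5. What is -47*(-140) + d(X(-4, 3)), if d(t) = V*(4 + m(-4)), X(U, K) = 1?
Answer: 6580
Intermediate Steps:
d(t) = 0 (d(t) = 5*(4 - 4) = 5*0 = 0)
-47*(-140) + d(X(-4, 3)) = -47*(-140) + 0 = 6580 + 0 = 6580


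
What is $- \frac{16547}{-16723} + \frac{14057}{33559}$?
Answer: $\frac{790375984}{561207157} \approx 1.4083$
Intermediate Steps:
$- \frac{16547}{-16723} + \frac{14057}{33559} = \left(-16547\right) \left(- \frac{1}{16723}\right) + 14057 \cdot \frac{1}{33559} = \frac{16547}{16723} + \frac{14057}{33559} = \frac{790375984}{561207157}$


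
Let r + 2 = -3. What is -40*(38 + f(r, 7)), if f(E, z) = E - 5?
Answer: -1120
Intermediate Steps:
r = -5 (r = -2 - 3 = -5)
f(E, z) = -5 + E
-40*(38 + f(r, 7)) = -40*(38 + (-5 - 5)) = -40*(38 - 10) = -40*28 = -1120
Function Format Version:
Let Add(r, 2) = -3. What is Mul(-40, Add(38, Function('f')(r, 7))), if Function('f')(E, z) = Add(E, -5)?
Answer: -1120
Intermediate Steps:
r = -5 (r = Add(-2, -3) = -5)
Function('f')(E, z) = Add(-5, E)
Mul(-40, Add(38, Function('f')(r, 7))) = Mul(-40, Add(38, Add(-5, -5))) = Mul(-40, Add(38, -10)) = Mul(-40, 28) = -1120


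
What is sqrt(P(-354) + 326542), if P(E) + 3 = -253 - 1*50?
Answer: 2*sqrt(81559) ≈ 571.17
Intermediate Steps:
P(E) = -306 (P(E) = -3 + (-253 - 1*50) = -3 + (-253 - 50) = -3 - 303 = -306)
sqrt(P(-354) + 326542) = sqrt(-306 + 326542) = sqrt(326236) = 2*sqrt(81559)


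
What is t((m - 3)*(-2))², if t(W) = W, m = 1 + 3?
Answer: 4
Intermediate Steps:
m = 4
t((m - 3)*(-2))² = ((4 - 3)*(-2))² = (1*(-2))² = (-2)² = 4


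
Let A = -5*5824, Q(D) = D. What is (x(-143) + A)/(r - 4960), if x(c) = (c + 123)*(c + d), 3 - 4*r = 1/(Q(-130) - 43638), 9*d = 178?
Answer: 8399954560/1562806467 ≈ 5.3749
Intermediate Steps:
d = 178/9 (d = (⅑)*178 = 178/9 ≈ 19.778)
r = 131305/175072 (r = ¾ - 1/(4*(-130 - 43638)) = ¾ - ¼/(-43768) = ¾ - ¼*(-1/43768) = ¾ + 1/175072 = 131305/175072 ≈ 0.75001)
x(c) = (123 + c)*(178/9 + c) (x(c) = (c + 123)*(c + 178/9) = (123 + c)*(178/9 + c))
A = -29120
(x(-143) + A)/(r - 4960) = ((7298/3 + (-143)² + (1285/9)*(-143)) - 29120)/(131305/175072 - 4960) = ((7298/3 + 20449 - 183755/9) - 29120)/(-868225815/175072) = (22180/9 - 29120)*(-175072/868225815) = -239900/9*(-175072/868225815) = 8399954560/1562806467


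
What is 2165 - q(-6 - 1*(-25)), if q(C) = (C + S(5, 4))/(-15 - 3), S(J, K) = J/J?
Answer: 19495/9 ≈ 2166.1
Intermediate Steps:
S(J, K) = 1
q(C) = -1/18 - C/18 (q(C) = (C + 1)/(-15 - 3) = (1 + C)/(-18) = (1 + C)*(-1/18) = -1/18 - C/18)
2165 - q(-6 - 1*(-25)) = 2165 - (-1/18 - (-6 - 1*(-25))/18) = 2165 - (-1/18 - (-6 + 25)/18) = 2165 - (-1/18 - 1/18*19) = 2165 - (-1/18 - 19/18) = 2165 - 1*(-10/9) = 2165 + 10/9 = 19495/9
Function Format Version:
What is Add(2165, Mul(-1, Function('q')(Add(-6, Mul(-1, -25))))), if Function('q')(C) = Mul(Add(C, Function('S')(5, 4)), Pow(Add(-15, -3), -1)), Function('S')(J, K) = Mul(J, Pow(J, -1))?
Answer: Rational(19495, 9) ≈ 2166.1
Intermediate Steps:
Function('S')(J, K) = 1
Function('q')(C) = Add(Rational(-1, 18), Mul(Rational(-1, 18), C)) (Function('q')(C) = Mul(Add(C, 1), Pow(Add(-15, -3), -1)) = Mul(Add(1, C), Pow(-18, -1)) = Mul(Add(1, C), Rational(-1, 18)) = Add(Rational(-1, 18), Mul(Rational(-1, 18), C)))
Add(2165, Mul(-1, Function('q')(Add(-6, Mul(-1, -25))))) = Add(2165, Mul(-1, Add(Rational(-1, 18), Mul(Rational(-1, 18), Add(-6, Mul(-1, -25)))))) = Add(2165, Mul(-1, Add(Rational(-1, 18), Mul(Rational(-1, 18), Add(-6, 25))))) = Add(2165, Mul(-1, Add(Rational(-1, 18), Mul(Rational(-1, 18), 19)))) = Add(2165, Mul(-1, Add(Rational(-1, 18), Rational(-19, 18)))) = Add(2165, Mul(-1, Rational(-10, 9))) = Add(2165, Rational(10, 9)) = Rational(19495, 9)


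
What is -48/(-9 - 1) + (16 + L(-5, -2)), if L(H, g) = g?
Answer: 94/5 ≈ 18.800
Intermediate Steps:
-48/(-9 - 1) + (16 + L(-5, -2)) = -48/(-9 - 1) + (16 - 2) = -48/(-10) + 14 = -⅒*(-48) + 14 = 24/5 + 14 = 94/5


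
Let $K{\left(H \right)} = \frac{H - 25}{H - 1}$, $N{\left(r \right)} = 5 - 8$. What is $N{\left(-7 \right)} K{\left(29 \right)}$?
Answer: $- \frac{3}{7} \approx -0.42857$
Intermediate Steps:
$N{\left(r \right)} = -3$ ($N{\left(r \right)} = 5 - 8 = -3$)
$K{\left(H \right)} = \frac{-25 + H}{-1 + H}$
$N{\left(-7 \right)} K{\left(29 \right)} = - 3 \frac{-25 + 29}{-1 + 29} = - 3 \cdot \frac{1}{28} \cdot 4 = \left(-3\right) \frac{1}{7} = - \frac{3}{7}$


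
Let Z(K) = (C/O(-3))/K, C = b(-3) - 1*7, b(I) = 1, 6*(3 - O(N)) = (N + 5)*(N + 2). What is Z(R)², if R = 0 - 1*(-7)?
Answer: 81/1225 ≈ 0.066122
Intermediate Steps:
O(N) = 3 - (2 + N)*(5 + N)/6 (O(N) = 3 - (N + 5)*(N + 2)/6 = 3 - (5 + N)*(2 + N)/6 = 3 - (2 + N)*(5 + N)/6)
C = -6 (C = 1 - 1*7 = 1 - 7 = -6)
R = 7 (R = 0 + 7 = 7)
Z(K) = -9/(5*K) (Z(K) = (-6/(4/3 - 7/6*(-3) - ⅙*(-3)²))/K = (-6/(4/3 + 7/2 - ⅙*9))/K = (-6/(4/3 + 7/2 - 3/2))/K = (-6/10/3)/K = (-6*3/10)/K = -9/(5*K))
Z(R)² = (-9/5/7)² = (-9/5*⅐)² = (-9/35)² = 81/1225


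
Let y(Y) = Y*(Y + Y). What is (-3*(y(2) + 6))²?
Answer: 1764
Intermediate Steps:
y(Y) = 2*Y² (y(Y) = Y*(2*Y) = 2*Y²)
(-3*(y(2) + 6))² = (-3*(2*2² + 6))² = (-3*(2*4 + 6))² = (-3*(8 + 6))² = (-3*14)² = (-42)² = 1764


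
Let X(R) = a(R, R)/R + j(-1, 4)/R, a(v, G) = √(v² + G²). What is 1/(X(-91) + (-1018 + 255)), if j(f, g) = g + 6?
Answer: -6319313/4822313687 + 8281*√2/4822313687 ≈ -0.0013080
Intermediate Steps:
j(f, g) = 6 + g
a(v, G) = √(G² + v²)
X(R) = 10/R + √2*√(R²)/R (X(R) = √(R² + R²)/R + (6 + 4)/R = √(2*R²)/R + 10/R = (√2*√(R²))/R + 10/R = √2*√(R²)/R + 10/R = 10/R + √2*√(R²)/R)
1/(X(-91) + (-1018 + 255)) = 1/((10 + √2*√((-91)²))/(-91) + (-1018 + 255)) = 1/(-(10 + √2*√8281)/91 - 763) = 1/(-(10 + √2*91)/91 - 763) = 1/(-(10 + 91*√2)/91 - 763) = 1/((-10/91 - √2) - 763) = 1/(-69443/91 - √2)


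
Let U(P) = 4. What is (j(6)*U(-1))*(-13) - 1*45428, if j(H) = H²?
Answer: -47300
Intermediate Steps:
(j(6)*U(-1))*(-13) - 1*45428 = (6²*4)*(-13) - 1*45428 = (36*4)*(-13) - 45428 = 144*(-13) - 45428 = -1872 - 45428 = -47300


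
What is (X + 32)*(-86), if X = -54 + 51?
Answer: -2494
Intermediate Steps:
X = -3
(X + 32)*(-86) = (-3 + 32)*(-86) = 29*(-86) = -2494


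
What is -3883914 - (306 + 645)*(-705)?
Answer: -3213459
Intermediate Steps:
-3883914 - (306 + 645)*(-705) = -3883914 - 951*(-705) = -3883914 - 1*(-670455) = -3883914 + 670455 = -3213459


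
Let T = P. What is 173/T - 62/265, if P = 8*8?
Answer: 41877/16960 ≈ 2.4692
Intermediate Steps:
P = 64
T = 64
173/T - 62/265 = 173/64 - 62/265 = 41877/16960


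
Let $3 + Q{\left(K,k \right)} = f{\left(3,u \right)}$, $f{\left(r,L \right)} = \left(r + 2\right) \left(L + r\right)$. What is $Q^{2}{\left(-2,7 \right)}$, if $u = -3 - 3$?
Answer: $324$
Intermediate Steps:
$u = -6$ ($u = -3 - 3 = -6$)
$f{\left(r,L \right)} = \left(2 + r\right) \left(L + r\right)$
$Q{\left(K,k \right)} = -18$ ($Q{\left(K,k \right)} = -3 + \left(3^{2} + 2 \left(-6\right) + 2 \cdot 3 - 18\right) = -3 + \left(9 - 12 + 6 - 18\right) = -3 - 15 = -18$)
$Q^{2}{\left(-2,7 \right)} = \left(-18\right)^{2} = 324$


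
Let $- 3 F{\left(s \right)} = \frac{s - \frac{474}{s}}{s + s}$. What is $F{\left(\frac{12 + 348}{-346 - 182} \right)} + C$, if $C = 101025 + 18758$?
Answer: $\frac{53978747}{450} \approx 1.1995 \cdot 10^{5}$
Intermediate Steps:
$C = 119783$
$F{\left(s \right)} = - \frac{s - \frac{474}{s}}{6 s}$ ($F{\left(s \right)} = - \frac{\left(s - \frac{474}{s}\right) \frac{1}{s + s}}{3} = - \frac{\left(s - \frac{474}{s}\right) \frac{1}{2 s}}{3} = - \frac{\frac{1}{2} \frac{1}{s} \left(s - \frac{474}{s}\right)}{3} = - \frac{s - \frac{474}{s}}{6 s}$)
$F{\left(\frac{12 + 348}{-346 - 182} \right)} + C = \left(- \frac{1}{6} + \frac{79}{\frac{1}{\left(-346 - 182\right)^{2}} \left(12 + 348\right)^{2}}\right) + 119783 = \left(- \frac{1}{6} + \frac{79}{\frac{225}{484}}\right) + 119783 = \left(- \frac{1}{6} + 79 \cdot \frac{484}{225}\right) + 119783 = \left(- \frac{1}{6} + \frac{38236}{225}\right) + 119783 = \frac{76397}{450} + 119783 = \frac{53978747}{450}$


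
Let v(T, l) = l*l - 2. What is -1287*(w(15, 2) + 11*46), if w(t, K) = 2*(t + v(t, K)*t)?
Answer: -767052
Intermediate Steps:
v(T, l) = -2 + l² (v(T, l) = l² - 2 = -2 + l²)
w(t, K) = 2*t + 2*t*(-2 + K²) (w(t, K) = 2*(t + (-2 + K²)*t) = 2*(t + t*(-2 + K²)) = 2*t + 2*t*(-2 + K²))
-1287*(w(15, 2) + 11*46) = -1287*(2*15*(-1 + 2²) + 11*46) = -1287*(2*15*(-1 + 4) + 506) = -1287*(2*15*3 + 506) = -1287*(90 + 506) = -1287*596 = -767052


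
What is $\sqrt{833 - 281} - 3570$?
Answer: $-3570 + 2 \sqrt{138} \approx -3546.5$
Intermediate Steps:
$\sqrt{833 - 281} - 3570 = \sqrt{552} - 3570 = 2 \sqrt{138} - 3570 = -3570 + 2 \sqrt{138}$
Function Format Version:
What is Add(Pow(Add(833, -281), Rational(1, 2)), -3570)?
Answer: Add(-3570, Mul(2, Pow(138, Rational(1, 2)))) ≈ -3546.5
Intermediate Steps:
Add(Pow(Add(833, -281), Rational(1, 2)), -3570) = Add(Pow(552, Rational(1, 2)), -3570) = Add(Mul(2, Pow(138, Rational(1, 2))), -3570) = Add(-3570, Mul(2, Pow(138, Rational(1, 2))))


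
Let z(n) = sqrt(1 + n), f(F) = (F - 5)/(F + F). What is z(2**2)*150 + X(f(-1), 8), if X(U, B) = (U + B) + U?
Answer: 14 + 150*sqrt(5) ≈ 349.41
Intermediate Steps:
f(F) = (-5 + F)/(2*F) (f(F) = (-5 + F)/((2*F)) = (-5 + F)*(1/(2*F)) = (-5 + F)/(2*F))
X(U, B) = B + 2*U (X(U, B) = (B + U) + U = B + 2*U)
z(2**2)*150 + X(f(-1), 8) = sqrt(1 + 2**2)*150 + (8 + 2*((1/2)*(-5 - 1)/(-1))) = sqrt(1 + 4)*150 + (8 + 2*((1/2)*(-1)*(-6))) = sqrt(5)*150 + (8 + 2*3) = 150*sqrt(5) + (8 + 6) = 150*sqrt(5) + 14 = 14 + 150*sqrt(5)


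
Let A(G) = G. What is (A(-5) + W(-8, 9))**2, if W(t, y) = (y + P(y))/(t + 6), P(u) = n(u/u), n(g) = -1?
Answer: 81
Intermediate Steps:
P(u) = -1
W(t, y) = (-1 + y)/(6 + t) (W(t, y) = (y - 1)/(t + 6) = (-1 + y)/(6 + t))
(A(-5) + W(-8, 9))**2 = (-5 + (-1 + 9)/(6 - 8))**2 = (-5 + 8/(-2))**2 = (-5 - 1/2*8)**2 = (-5 - 4)**2 = (-9)**2 = 81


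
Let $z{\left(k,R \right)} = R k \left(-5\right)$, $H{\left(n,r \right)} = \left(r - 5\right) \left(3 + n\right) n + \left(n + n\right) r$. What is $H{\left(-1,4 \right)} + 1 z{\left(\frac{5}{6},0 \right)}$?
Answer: $-6$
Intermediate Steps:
$H{\left(n,r \right)} = 2 n r + n \left(-5 + r\right) \left(3 + n\right)$ ($H{\left(n,r \right)} = \left(-5 + r\right) \left(3 + n\right) n + 2 n r = n \left(-5 + r\right) \left(3 + n\right) + 2 n r = 2 n r + n \left(-5 + r\right) \left(3 + n\right)$)
$z{\left(k,R \right)} = - 5 R k$
$H{\left(-1,4 \right)} + 1 z{\left(\frac{5}{6},0 \right)} = - (-15 - -5 + 5 \cdot 4 - 4) + 1 \left(\left(-5\right) 0 \cdot \frac{5}{6}\right) = - (-15 + 5 + 20 - 4) + 1 \left(\left(-5\right) 0 \cdot 5 \cdot \frac{1}{6}\right) = \left(-1\right) 6 + 1 \left(\left(-5\right) 0 \cdot \frac{5}{6}\right) = -6 + 1 \cdot 0 = -6 + 0 = -6$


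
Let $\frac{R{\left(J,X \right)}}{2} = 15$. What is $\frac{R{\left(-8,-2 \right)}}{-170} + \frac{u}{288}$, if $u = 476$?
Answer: $\frac{1807}{1224} \approx 1.4763$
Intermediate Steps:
$R{\left(J,X \right)} = 30$ ($R{\left(J,X \right)} = 2 \cdot 15 = 30$)
$\frac{R{\left(-8,-2 \right)}}{-170} + \frac{u}{288} = \frac{30}{-170} + \frac{476}{288} = 30 \left(- \frac{1}{170}\right) + 476 \cdot \frac{1}{288} = - \frac{3}{17} + \frac{119}{72} = \frac{1807}{1224}$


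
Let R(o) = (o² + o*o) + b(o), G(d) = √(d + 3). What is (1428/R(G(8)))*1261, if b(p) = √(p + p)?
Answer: 1800708/(22 + √2*11^(¼)) ≈ 73273.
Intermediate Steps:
G(d) = √(3 + d)
b(p) = √2*√p (b(p) = √(2*p) = √2*√p)
R(o) = 2*o² + √2*√o (R(o) = (o² + o*o) + √2*√o = (o² + o²) + √2*√o = 2*o² + √2*√o)
(1428/R(G(8)))*1261 = (1428/(2*(√(3 + 8))² + √2*√(√(3 + 8))))*1261 = (1428/(2*(√11)² + √2*√(√11)))*1261 = (1428/(2*11 + √2*11^(¼)))*1261 = (1428/(22 + √2*11^(¼)))*1261 = 1800708/(22 + √2*11^(¼))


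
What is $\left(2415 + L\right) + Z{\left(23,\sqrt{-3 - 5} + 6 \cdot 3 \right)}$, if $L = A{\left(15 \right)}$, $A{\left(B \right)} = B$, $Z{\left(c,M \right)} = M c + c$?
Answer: $2867 + 46 i \sqrt{2} \approx 2867.0 + 65.054 i$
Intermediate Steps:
$Z{\left(c,M \right)} = c + M c$
$L = 15$
$\left(2415 + L\right) + Z{\left(23,\sqrt{-3 - 5} + 6 \cdot 3 \right)} = \left(2415 + 15\right) + 23 \left(1 + \left(\sqrt{-3 - 5} + 6 \cdot 3\right)\right) = 2430 + 23 \left(1 + \left(\sqrt{-8} + 18\right)\right) = 2430 + 23 \left(1 + \left(2 i \sqrt{2} + 18\right)\right) = 2430 + 23 \left(1 + \left(18 + 2 i \sqrt{2}\right)\right) = 2430 + 23 \left(19 + 2 i \sqrt{2}\right) = 2430 + \left(437 + 46 i \sqrt{2}\right) = 2867 + 46 i \sqrt{2}$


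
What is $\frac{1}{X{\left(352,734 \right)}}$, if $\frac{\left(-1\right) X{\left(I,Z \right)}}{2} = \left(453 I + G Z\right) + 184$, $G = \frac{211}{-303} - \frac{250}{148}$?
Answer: $- \frac{11211}{3540187154} \approx -3.1668 \cdot 10^{-6}$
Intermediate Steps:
$G = - \frac{53489}{22422}$ ($G = 211 \left(- \frac{1}{303}\right) - \frac{125}{74} = - \frac{211}{303} - \frac{125}{74} = - \frac{53489}{22422} \approx -2.3856$)
$X{\left(I,Z \right)} = -368 - 906 I + \frac{53489 Z}{11211}$ ($X{\left(I,Z \right)} = - 2 \left(\left(453 I - \frac{53489 Z}{22422}\right) + 184\right) = - 2 \left(184 + 453 I - \frac{53489 Z}{22422}\right) = -368 - 906 I + \frac{53489 Z}{11211}$)
$\frac{1}{X{\left(352,734 \right)}} = \frac{1}{-368 - 318912 + \frac{53489}{11211} \cdot 734} = \frac{1}{-368 - 318912 + \frac{39260926}{11211}} = \frac{1}{- \frac{3540187154}{11211}} = - \frac{11211}{3540187154}$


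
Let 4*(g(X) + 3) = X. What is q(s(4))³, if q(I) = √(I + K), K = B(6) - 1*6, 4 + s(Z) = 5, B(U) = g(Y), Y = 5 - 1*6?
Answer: -33*I*√33/8 ≈ -23.696*I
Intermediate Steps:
Y = -1 (Y = 5 - 6 = -1)
g(X) = -3 + X/4
B(U) = -13/4 (B(U) = -3 + (¼)*(-1) = -3 - ¼ = -13/4)
s(Z) = 1 (s(Z) = -4 + 5 = 1)
K = -37/4 (K = -13/4 - 1*6 = -13/4 - 6 = -37/4 ≈ -9.2500)
q(I) = √(-37/4 + I) (q(I) = √(I - 37/4) = √(-37/4 + I))
q(s(4))³ = (√(-37 + 4*1)/2)³ = (√(-37 + 4)/2)³ = (√(-33)/2)³ = ((I*√33)/2)³ = (I*√33/2)³ = -33*I*√33/8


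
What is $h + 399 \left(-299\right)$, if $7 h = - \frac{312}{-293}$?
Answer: $- \frac{244686039}{2051} \approx -1.193 \cdot 10^{5}$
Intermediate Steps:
$h = \frac{312}{2051}$ ($h = \frac{\left(-312\right) \frac{1}{-293}}{7} = \frac{\left(-312\right) \left(- \frac{1}{293}\right)}{7} = \frac{1}{7} \cdot \frac{312}{293} = \frac{312}{2051} \approx 0.15212$)
$h + 399 \left(-299\right) = \frac{312}{2051} + 399 \left(-299\right) = \frac{312}{2051} - 119301 = - \frac{244686039}{2051}$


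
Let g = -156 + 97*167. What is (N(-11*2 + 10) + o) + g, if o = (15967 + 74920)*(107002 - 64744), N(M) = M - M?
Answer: 3840718889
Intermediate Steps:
N(M) = 0
o = 3840702846 (o = 90887*42258 = 3840702846)
g = 16043 (g = -156 + 16199 = 16043)
(N(-11*2 + 10) + o) + g = (0 + 3840702846) + 16043 = 3840702846 + 16043 = 3840718889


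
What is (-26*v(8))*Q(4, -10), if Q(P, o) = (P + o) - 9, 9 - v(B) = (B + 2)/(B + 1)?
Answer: 9230/3 ≈ 3076.7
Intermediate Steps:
v(B) = 9 - (2 + B)/(1 + B) (v(B) = 9 - (B + 2)/(B + 1) = 9 - (2 + B)/(1 + B))
Q(P, o) = -9 + P + o
(-26*v(8))*Q(4, -10) = (-26*(7 + 8*8)/(1 + 8))*(-9 + 4 - 10) = -26*(7 + 64)/9*(-15) = -26*71/9*(-15) = -1846/9*(-15) = 9230/3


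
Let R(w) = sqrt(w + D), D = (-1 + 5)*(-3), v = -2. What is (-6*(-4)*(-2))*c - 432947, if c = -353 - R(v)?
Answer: -416003 + 48*I*sqrt(14) ≈ -4.16e+5 + 179.6*I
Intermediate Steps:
D = -12 (D = 4*(-3) = -12)
R(w) = sqrt(-12 + w) (R(w) = sqrt(w - 12) = sqrt(-12 + w))
c = -353 - I*sqrt(14) (c = -353 - sqrt(-12 - 2) = -353 - sqrt(-14) = -353 - I*sqrt(14) ≈ -353.0 - 3.7417*I)
(-6*(-4)*(-2))*c - 432947 = (-6*(-4)*(-2))*(-353 - I*sqrt(14)) - 432947 = (24*(-2))*(-353 - I*sqrt(14)) - 432947 = -48*(-353 - I*sqrt(14)) - 432947 = (16944 + 48*I*sqrt(14)) - 432947 = -416003 + 48*I*sqrt(14)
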